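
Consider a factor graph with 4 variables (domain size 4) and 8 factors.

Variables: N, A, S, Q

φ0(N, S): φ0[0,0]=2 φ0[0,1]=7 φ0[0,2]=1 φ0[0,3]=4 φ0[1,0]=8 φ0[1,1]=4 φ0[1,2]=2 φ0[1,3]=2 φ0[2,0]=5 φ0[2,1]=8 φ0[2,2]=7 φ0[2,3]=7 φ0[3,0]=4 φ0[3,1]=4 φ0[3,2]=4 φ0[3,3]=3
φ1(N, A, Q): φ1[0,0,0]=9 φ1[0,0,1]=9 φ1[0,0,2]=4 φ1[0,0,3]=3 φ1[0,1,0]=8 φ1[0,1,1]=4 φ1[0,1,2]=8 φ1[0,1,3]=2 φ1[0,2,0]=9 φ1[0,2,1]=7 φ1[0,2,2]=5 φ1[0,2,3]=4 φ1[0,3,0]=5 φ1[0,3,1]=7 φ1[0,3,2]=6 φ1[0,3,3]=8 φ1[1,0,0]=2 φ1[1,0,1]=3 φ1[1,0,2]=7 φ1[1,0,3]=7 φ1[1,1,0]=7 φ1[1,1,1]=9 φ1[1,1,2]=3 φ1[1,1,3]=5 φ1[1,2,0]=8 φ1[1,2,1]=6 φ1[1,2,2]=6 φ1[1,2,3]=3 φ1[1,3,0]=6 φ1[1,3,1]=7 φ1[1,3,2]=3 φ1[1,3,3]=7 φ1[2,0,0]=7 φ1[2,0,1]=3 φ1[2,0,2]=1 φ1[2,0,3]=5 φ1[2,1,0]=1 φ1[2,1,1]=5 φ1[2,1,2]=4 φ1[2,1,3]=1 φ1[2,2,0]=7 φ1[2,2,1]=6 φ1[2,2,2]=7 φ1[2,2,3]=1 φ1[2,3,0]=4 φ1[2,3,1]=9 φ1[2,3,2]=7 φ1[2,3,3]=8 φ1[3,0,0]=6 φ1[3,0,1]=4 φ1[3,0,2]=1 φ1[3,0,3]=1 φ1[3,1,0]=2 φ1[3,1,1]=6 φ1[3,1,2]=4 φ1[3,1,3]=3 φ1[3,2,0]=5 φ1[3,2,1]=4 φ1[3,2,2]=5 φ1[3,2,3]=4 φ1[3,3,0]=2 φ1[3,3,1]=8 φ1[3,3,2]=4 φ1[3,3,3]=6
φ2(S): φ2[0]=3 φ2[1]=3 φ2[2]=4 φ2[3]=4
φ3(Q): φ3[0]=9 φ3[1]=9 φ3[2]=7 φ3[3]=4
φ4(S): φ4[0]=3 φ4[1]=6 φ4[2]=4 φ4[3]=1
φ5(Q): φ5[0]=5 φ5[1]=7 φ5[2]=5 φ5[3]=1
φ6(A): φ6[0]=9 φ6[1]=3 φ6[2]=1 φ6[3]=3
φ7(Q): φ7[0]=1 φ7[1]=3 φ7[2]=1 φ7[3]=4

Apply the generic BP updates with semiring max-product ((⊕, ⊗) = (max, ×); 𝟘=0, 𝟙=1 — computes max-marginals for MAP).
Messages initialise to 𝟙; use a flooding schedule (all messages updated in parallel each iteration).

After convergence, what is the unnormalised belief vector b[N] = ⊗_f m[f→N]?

init: all messages = 𝟙 over 4 values
r1 m[φ0→N] = [7, 8, 8, 4]
r1 m[φ0→S] = [8, 8, 7, 7]
r1 m[φ1→N] = [9, 9, 9, 8]
r1 m[φ1→A] = [9, 9, 9, 9]
r1 m[φ1→Q] = [9, 9, 8, 8]
r1 m[φ2→S] = [3, 3, 4, 4]
r1 m[φ3→Q] = [9, 9, 7, 4]
r1 m[φ4→S] = [3, 6, 4, 1]
r1 m[φ5→Q] = [5, 7, 5, 1]
r1 m[φ6→A] = [9, 3, 1, 3]
r1 m[φ7→Q] = [1, 3, 1, 4]
r1 m[N→φ0] = [1, 1, 1, 1]
r1 m[N→φ1] = [1, 1, 1, 1]
r1 m[A→φ1] = [1, 1, 1, 1]
r1 m[A→φ6] = [1, 1, 1, 1]
r1 m[S→φ0] = [1, 1, 1, 1]
r1 m[S→φ2] = [1, 1, 1, 1]
r1 m[S→φ4] = [1, 1, 1, 1]
r1 m[Q→φ1] = [1, 1, 1, 1]
r1 m[Q→φ3] = [1, 1, 1, 1]
r1 m[Q→φ5] = [1, 1, 1, 1]
r1 m[Q→φ7] = [1, 1, 1, 1]
r2 m[φ0→N] = [7, 8, 8, 4]
r2 m[φ0→S] = [8, 8, 7, 7]
r2 m[φ1→N] = [9, 9, 9, 8]
r2 m[φ1→A] = [9, 9, 9, 9]
r2 m[φ1→Q] = [9, 9, 8, 8]
r2 m[φ2→S] = [3, 3, 4, 4]
r2 m[φ3→Q] = [9, 9, 7, 4]
r2 m[φ4→S] = [3, 6, 4, 1]
r2 m[φ5→Q] = [5, 7, 5, 1]
r2 m[φ6→A] = [9, 3, 1, 3]
r2 m[φ7→Q] = [1, 3, 1, 4]
r2 m[N→φ0] = [9, 9, 9, 8]
r2 m[N→φ1] = [7, 8, 8, 4]
r2 m[A→φ1] = [9, 3, 1, 3]
r2 m[A→φ6] = [9, 9, 9, 9]
r2 m[S→φ0] = [9, 18, 16, 4]
r2 m[S→φ2] = [24, 48, 28, 7]
r2 m[S→φ4] = [24, 24, 28, 28]
r2 m[Q→φ1] = [45, 189, 35, 16]
r2 m[Q→φ3] = [45, 189, 40, 32]
r2 m[Q→φ5] = [81, 243, 56, 128]
r2 m[Q→φ7] = [405, 567, 280, 32]
r3 m[φ0→N] = [126, 72, 144, 72]
r3 m[φ0→S] = [72, 72, 63, 63]
r3 m[φ1→N] = [15309, 5103, 5103, 6804]
r3 m[φ1→A] = [11907, 13608, 9261, 13608]
r3 m[φ1→Q] = [567, 567, 504, 504]
r3 m[φ2→S] = [3, 3, 4, 4]
r3 m[φ3→Q] = [9, 9, 7, 4]
r3 m[φ4→S] = [3, 6, 4, 1]
r3 m[φ5→Q] = [5, 7, 5, 1]
r3 m[φ6→A] = [9, 3, 1, 3]
r3 m[φ7→Q] = [1, 3, 1, 4]
r3 m[N→φ0] = [9, 9, 9, 8]
r3 m[N→φ1] = [7, 8, 8, 4]
r3 m[A→φ1] = [9, 3, 1, 3]
r3 m[A→φ6] = [9, 9, 9, 9]
r3 m[S→φ0] = [9, 18, 16, 4]
r3 m[S→φ2] = [24, 48, 28, 7]
r3 m[S→φ4] = [24, 24, 28, 28]
r3 m[Q→φ1] = [45, 189, 35, 16]
r3 m[Q→φ3] = [45, 189, 40, 32]
r3 m[Q→φ5] = [81, 243, 56, 128]
r3 m[Q→φ7] = [405, 567, 280, 32]
r4 m[φ0→N] = [126, 72, 144, 72]
r4 m[φ0→S] = [72, 72, 63, 63]
r4 m[φ1→N] = [15309, 5103, 5103, 6804]
r4 m[φ1→A] = [11907, 13608, 9261, 13608]
r4 m[φ1→Q] = [567, 567, 504, 504]
r4 m[φ2→S] = [3, 3, 4, 4]
r4 m[φ3→Q] = [9, 9, 7, 4]
r4 m[φ4→S] = [3, 6, 4, 1]
r4 m[φ5→Q] = [5, 7, 5, 1]
r4 m[φ6→A] = [9, 3, 1, 3]
r4 m[φ7→Q] = [1, 3, 1, 4]
r4 m[N→φ0] = [15309, 5103, 5103, 6804]
r4 m[N→φ1] = [126, 72, 144, 72]
r4 m[A→φ1] = [9, 3, 1, 3]
r4 m[A→φ6] = [11907, 13608, 9261, 13608]
r4 m[S→φ0] = [9, 18, 16, 4]
r4 m[S→φ2] = [216, 432, 252, 63]
r4 m[S→φ4] = [216, 216, 252, 252]
r4 m[Q→φ1] = [45, 189, 35, 16]
r4 m[Q→φ3] = [2835, 11907, 2520, 2016]
r4 m[Q→φ5] = [5103, 15309, 3528, 8064]
r4 m[Q→φ7] = [25515, 35721, 17640, 2016]
r5 m[φ0→N] = [126, 72, 144, 72]
r5 m[φ0→S] = [40824, 107163, 35721, 61236]
r5 m[φ1→N] = [15309, 5103, 5103, 6804]
r5 m[φ1→A] = [214326, 136080, 166698, 244944]
r5 m[φ1→Q] = [10206, 10206, 4536, 6480]
r5 m[φ2→S] = [3, 3, 4, 4]
r5 m[φ3→Q] = [9, 9, 7, 4]
r5 m[φ4→S] = [3, 6, 4, 1]
r5 m[φ5→Q] = [5, 7, 5, 1]
r5 m[φ6→A] = [9, 3, 1, 3]
r5 m[φ7→Q] = [1, 3, 1, 4]
r5 m[N→φ0] = [15309, 5103, 5103, 6804]
r5 m[N→φ1] = [126, 72, 144, 72]
r5 m[A→φ1] = [9, 3, 1, 3]
r5 m[A→φ6] = [11907, 13608, 9261, 13608]
r5 m[S→φ0] = [9, 18, 16, 4]
r5 m[S→φ2] = [216, 432, 252, 63]
r5 m[S→φ4] = [216, 216, 252, 252]
r5 m[Q→φ1] = [45, 189, 35, 16]
r5 m[Q→φ3] = [2835, 11907, 2520, 2016]
r5 m[Q→φ5] = [5103, 15309, 3528, 8064]
r5 m[Q→φ7] = [25515, 35721, 17640, 2016]
r6 m[φ0→N] = [126, 72, 144, 72]
r6 m[φ0→S] = [40824, 107163, 35721, 61236]
r6 m[φ1→N] = [15309, 5103, 5103, 6804]
r6 m[φ1→A] = [214326, 136080, 166698, 244944]
r6 m[φ1→Q] = [10206, 10206, 4536, 6480]
r6 m[φ2→S] = [3, 3, 4, 4]
r6 m[φ3→Q] = [9, 9, 7, 4]
r6 m[φ4→S] = [3, 6, 4, 1]
r6 m[φ5→Q] = [5, 7, 5, 1]
r6 m[φ6→A] = [9, 3, 1, 3]
r6 m[φ7→Q] = [1, 3, 1, 4]
r6 m[N→φ0] = [15309, 5103, 5103, 6804]
r6 m[N→φ1] = [126, 72, 144, 72]
r6 m[A→φ1] = [9, 3, 1, 3]
r6 m[A→φ6] = [214326, 136080, 166698, 244944]
r6 m[S→φ0] = [9, 18, 16, 4]
r6 m[S→φ2] = [122472, 642978, 142884, 61236]
r6 m[S→φ4] = [122472, 321489, 142884, 244944]
r6 m[Q→φ1] = [45, 189, 35, 16]
r6 m[Q→φ3] = [51030, 214326, 22680, 25920]
r6 m[Q→φ5] = [91854, 275562, 31752, 103680]
r6 m[Q→φ7] = [459270, 642978, 158760, 25920]
r7 m[φ0→N] = [126, 72, 144, 72]
r7 m[φ0→S] = [40824, 107163, 35721, 61236]
r7 m[φ1→N] = [15309, 5103, 5103, 6804]
r7 m[φ1→A] = [214326, 136080, 166698, 244944]
r7 m[φ1→Q] = [10206, 10206, 4536, 6480]
r7 m[φ2→S] = [3, 3, 4, 4]
r7 m[φ3→Q] = [9, 9, 7, 4]
r7 m[φ4→S] = [3, 6, 4, 1]
r7 m[φ5→Q] = [5, 7, 5, 1]
r7 m[φ6→A] = [9, 3, 1, 3]
r7 m[φ7→Q] = [1, 3, 1, 4]
r7 m[N→φ0] = [15309, 5103, 5103, 6804]
r7 m[N→φ1] = [126, 72, 144, 72]
r7 m[A→φ1] = [9, 3, 1, 3]
r7 m[A→φ6] = [214326, 136080, 166698, 244944]
r7 m[S→φ0] = [9, 18, 16, 4]
r7 m[S→φ2] = [122472, 642978, 142884, 61236]
r7 m[S→φ4] = [122472, 321489, 142884, 244944]
r7 m[Q→φ1] = [45, 189, 35, 16]
r7 m[Q→φ3] = [51030, 214326, 22680, 25920]
r7 m[Q→φ5] = [91854, 275562, 31752, 103680]
r7 m[Q→φ7] = [459270, 642978, 158760, 25920]
fixed point reached at round 7
b[N] = ⊗ incoming = [1928934, 367416, 734832, 489888]

b[N] = [1928934, 367416, 734832, 489888]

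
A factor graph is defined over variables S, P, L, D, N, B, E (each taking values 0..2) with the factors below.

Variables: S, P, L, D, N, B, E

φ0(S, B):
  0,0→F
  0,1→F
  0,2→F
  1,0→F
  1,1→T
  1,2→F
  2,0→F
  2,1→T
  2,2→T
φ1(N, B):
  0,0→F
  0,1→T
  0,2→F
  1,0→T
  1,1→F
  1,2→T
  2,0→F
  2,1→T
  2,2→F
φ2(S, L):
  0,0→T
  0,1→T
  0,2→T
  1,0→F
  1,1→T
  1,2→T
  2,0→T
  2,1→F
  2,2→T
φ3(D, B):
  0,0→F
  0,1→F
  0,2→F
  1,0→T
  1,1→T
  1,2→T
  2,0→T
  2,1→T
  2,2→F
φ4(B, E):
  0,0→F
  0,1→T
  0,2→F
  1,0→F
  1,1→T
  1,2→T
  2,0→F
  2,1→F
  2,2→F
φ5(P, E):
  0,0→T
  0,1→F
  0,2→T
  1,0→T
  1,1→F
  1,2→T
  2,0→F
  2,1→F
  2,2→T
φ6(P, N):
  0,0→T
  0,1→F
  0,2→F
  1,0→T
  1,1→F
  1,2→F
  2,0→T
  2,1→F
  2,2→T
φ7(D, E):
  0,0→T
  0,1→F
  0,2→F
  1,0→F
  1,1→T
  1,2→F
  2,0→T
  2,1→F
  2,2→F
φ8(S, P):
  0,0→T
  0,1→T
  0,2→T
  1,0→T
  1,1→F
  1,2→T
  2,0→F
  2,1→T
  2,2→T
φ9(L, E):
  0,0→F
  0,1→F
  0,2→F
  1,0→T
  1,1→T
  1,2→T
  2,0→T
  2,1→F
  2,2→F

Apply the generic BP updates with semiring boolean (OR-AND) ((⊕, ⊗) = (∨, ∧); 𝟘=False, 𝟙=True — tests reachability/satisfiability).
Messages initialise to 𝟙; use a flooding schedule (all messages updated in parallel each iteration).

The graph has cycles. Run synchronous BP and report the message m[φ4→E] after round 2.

init: all messages = 𝟙 over 3 values
r1 m[φ0→S] = [F, T, T]
r1 m[φ0→B] = [F, T, T]
r1 m[φ1→N] = [T, T, T]
r1 m[φ1→B] = [T, T, T]
r1 m[φ2→S] = [T, T, T]
r1 m[φ2→L] = [T, T, T]
r1 m[φ3→D] = [F, T, T]
r1 m[φ3→B] = [T, T, T]
r1 m[φ4→B] = [T, T, F]
r1 m[φ4→E] = [F, T, T]
r1 m[φ5→P] = [T, T, T]
r1 m[φ5→E] = [T, F, T]
r1 m[φ6→P] = [T, T, T]
r1 m[φ6→N] = [T, F, T]
r1 m[φ7→D] = [T, T, T]
r1 m[φ7→E] = [T, T, F]
r1 m[φ8→S] = [T, T, T]
r1 m[φ8→P] = [T, T, T]
r1 m[φ9→L] = [F, T, T]
r1 m[φ9→E] = [T, T, T]
r1 m[S→φ0] = [T, T, T]
r1 m[S→φ2] = [T, T, T]
r1 m[S→φ8] = [T, T, T]
r1 m[P→φ5] = [T, T, T]
r1 m[P→φ6] = [T, T, T]
r1 m[P→φ8] = [T, T, T]
r1 m[L→φ2] = [T, T, T]
r1 m[L→φ9] = [T, T, T]
r1 m[D→φ3] = [T, T, T]
r1 m[D→φ7] = [T, T, T]
r1 m[N→φ1] = [T, T, T]
r1 m[N→φ6] = [T, T, T]
r1 m[B→φ0] = [T, T, T]
r1 m[B→φ1] = [T, T, T]
r1 m[B→φ3] = [T, T, T]
r1 m[B→φ4] = [T, T, T]
r1 m[E→φ4] = [T, T, T]
r1 m[E→φ5] = [T, T, T]
r1 m[E→φ7] = [T, T, T]
r1 m[E→φ9] = [T, T, T]
r2 m[φ0→S] = [F, T, T]
r2 m[φ0→B] = [F, T, T]
r2 m[φ1→N] = [T, T, T]
r2 m[φ1→B] = [T, T, T]
r2 m[φ2→S] = [T, T, T]
r2 m[φ2→L] = [T, T, T]
r2 m[φ3→D] = [F, T, T]
r2 m[φ3→B] = [T, T, T]
r2 m[φ4→B] = [T, T, F]
r2 m[φ4→E] = [F, T, T]
r2 m[φ5→P] = [T, T, T]
r2 m[φ5→E] = [T, F, T]
r2 m[φ6→P] = [T, T, T]
r2 m[φ6→N] = [T, F, T]
r2 m[φ7→D] = [T, T, T]
r2 m[φ7→E] = [T, T, F]
r2 m[φ8→S] = [T, T, T]
r2 m[φ8→P] = [T, T, T]
r2 m[φ9→L] = [F, T, T]
r2 m[φ9→E] = [T, T, T]
r2 m[S→φ0] = [T, T, T]
r2 m[S→φ2] = [F, T, T]
r2 m[S→φ8] = [F, T, T]
r2 m[P→φ5] = [T, T, T]
r2 m[P→φ6] = [T, T, T]
r2 m[P→φ8] = [T, T, T]
r2 m[L→φ2] = [F, T, T]
r2 m[L→φ9] = [T, T, T]
r2 m[D→φ3] = [T, T, T]
r2 m[D→φ7] = [F, T, T]
r2 m[N→φ1] = [T, F, T]
r2 m[N→φ6] = [T, T, T]
r2 m[B→φ0] = [T, T, F]
r2 m[B→φ1] = [F, T, F]
r2 m[B→φ3] = [F, T, F]
r2 m[B→φ4] = [F, T, T]
r2 m[E→φ4] = [T, F, F]
r2 m[E→φ5] = [F, T, F]
r2 m[E→φ7] = [F, F, T]
r2 m[E→φ9] = [F, F, F]

message @ round 2 = [F, T, T]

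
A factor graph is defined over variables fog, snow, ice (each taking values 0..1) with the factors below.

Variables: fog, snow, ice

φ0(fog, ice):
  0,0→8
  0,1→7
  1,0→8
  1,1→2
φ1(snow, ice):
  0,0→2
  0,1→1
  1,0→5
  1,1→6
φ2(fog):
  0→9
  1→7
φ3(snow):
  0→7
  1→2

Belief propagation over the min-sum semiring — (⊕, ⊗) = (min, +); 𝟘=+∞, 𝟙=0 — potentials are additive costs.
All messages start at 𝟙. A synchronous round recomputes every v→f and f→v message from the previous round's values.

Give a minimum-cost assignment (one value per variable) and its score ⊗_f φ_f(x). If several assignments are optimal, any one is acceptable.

assignment: (fog=1, snow=0, ice=1); score = 17

init: all messages = 𝟙 over 2 values
r1 m[φ0→fog] = [7, 2]
r1 m[φ0→ice] = [8, 2]
r1 m[φ1→snow] = [1, 5]
r1 m[φ1→ice] = [2, 1]
r1 m[φ2→fog] = [9, 7]
r1 m[φ3→snow] = [7, 2]
r1 m[fog→φ0] = [0, 0]
r1 m[fog→φ2] = [0, 0]
r1 m[snow→φ1] = [0, 0]
r1 m[snow→φ3] = [0, 0]
r1 m[ice→φ0] = [0, 0]
r1 m[ice→φ1] = [0, 0]
r2 m[φ0→fog] = [7, 2]
r2 m[φ0→ice] = [8, 2]
r2 m[φ1→snow] = [1, 5]
r2 m[φ1→ice] = [2, 1]
r2 m[φ2→fog] = [9, 7]
r2 m[φ3→snow] = [7, 2]
r2 m[fog→φ0] = [9, 7]
r2 m[fog→φ2] = [7, 2]
r2 m[snow→φ1] = [7, 2]
r2 m[snow→φ3] = [1, 5]
r2 m[ice→φ0] = [2, 1]
r2 m[ice→φ1] = [8, 2]
r3 m[φ0→fog] = [8, 3]
r3 m[φ0→ice] = [15, 9]
r3 m[φ1→snow] = [3, 8]
r3 m[φ1→ice] = [7, 8]
r3 m[φ2→fog] = [9, 7]
r3 m[φ3→snow] = [7, 2]
r3 m[fog→φ0] = [9, 7]
r3 m[fog→φ2] = [7, 2]
r3 m[snow→φ1] = [7, 2]
r3 m[snow→φ3] = [1, 5]
r3 m[ice→φ0] = [2, 1]
r3 m[ice→φ1] = [8, 2]
r4 m[φ0→fog] = [8, 3]
r4 m[φ0→ice] = [15, 9]
r4 m[φ1→snow] = [3, 8]
r4 m[φ1→ice] = [7, 8]
r4 m[φ2→fog] = [9, 7]
r4 m[φ3→snow] = [7, 2]
r4 m[fog→φ0] = [9, 7]
r4 m[fog→φ2] = [8, 3]
r4 m[snow→φ1] = [7, 2]
r4 m[snow→φ3] = [3, 8]
r4 m[ice→φ0] = [7, 8]
r4 m[ice→φ1] = [15, 9]
r5 m[φ0→fog] = [15, 10]
r5 m[φ0→ice] = [15, 9]
r5 m[φ1→snow] = [10, 15]
r5 m[φ1→ice] = [7, 8]
r5 m[φ2→fog] = [9, 7]
r5 m[φ3→snow] = [7, 2]
r5 m[fog→φ0] = [9, 7]
r5 m[fog→φ2] = [8, 3]
r5 m[snow→φ1] = [7, 2]
r5 m[snow→φ3] = [3, 8]
r5 m[ice→φ0] = [7, 8]
r5 m[ice→φ1] = [15, 9]
r6 m[φ0→fog] = [15, 10]
r6 m[φ0→ice] = [15, 9]
r6 m[φ1→snow] = [10, 15]
r6 m[φ1→ice] = [7, 8]
r6 m[φ2→fog] = [9, 7]
r6 m[φ3→snow] = [7, 2]
r6 m[fog→φ0] = [9, 7]
r6 m[fog→φ2] = [15, 10]
r6 m[snow→φ1] = [7, 2]
r6 m[snow→φ3] = [10, 15]
r6 m[ice→φ0] = [7, 8]
r6 m[ice→φ1] = [15, 9]
r7 m[φ0→fog] = [15, 10]
r7 m[φ0→ice] = [15, 9]
r7 m[φ1→snow] = [10, 15]
r7 m[φ1→ice] = [7, 8]
r7 m[φ2→fog] = [9, 7]
r7 m[φ3→snow] = [7, 2]
r7 m[fog→φ0] = [9, 7]
r7 m[fog→φ2] = [15, 10]
r7 m[snow→φ1] = [7, 2]
r7 m[snow→φ3] = [10, 15]
r7 m[ice→φ0] = [7, 8]
r7 m[ice→φ1] = [15, 9]
fixed point reached at round 7
traceback from fog: (fog=1, snow=0, ice=1), score=17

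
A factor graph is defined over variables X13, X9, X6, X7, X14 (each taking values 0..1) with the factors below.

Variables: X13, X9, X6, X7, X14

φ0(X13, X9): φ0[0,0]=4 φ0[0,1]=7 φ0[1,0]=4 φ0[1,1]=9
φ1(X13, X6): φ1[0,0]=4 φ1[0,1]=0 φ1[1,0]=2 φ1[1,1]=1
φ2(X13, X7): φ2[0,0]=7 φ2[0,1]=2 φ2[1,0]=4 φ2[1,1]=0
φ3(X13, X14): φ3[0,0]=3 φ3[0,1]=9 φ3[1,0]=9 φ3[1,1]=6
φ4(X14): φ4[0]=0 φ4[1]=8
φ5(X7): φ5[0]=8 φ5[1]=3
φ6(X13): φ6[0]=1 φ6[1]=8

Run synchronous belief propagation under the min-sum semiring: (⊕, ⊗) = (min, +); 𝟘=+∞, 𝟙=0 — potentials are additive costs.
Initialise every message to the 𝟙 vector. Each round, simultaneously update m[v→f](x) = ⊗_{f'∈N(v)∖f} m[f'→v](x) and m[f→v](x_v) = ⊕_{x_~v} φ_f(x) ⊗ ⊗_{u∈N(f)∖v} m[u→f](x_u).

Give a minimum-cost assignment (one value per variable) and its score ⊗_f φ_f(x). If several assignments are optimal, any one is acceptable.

assignment: (X13=0, X9=0, X6=1, X7=1, X14=0); score = 13

init: all messages = 𝟙 over 2 values
r1 m[φ0→X13] = [4, 4]
r1 m[φ0→X9] = [4, 7]
r1 m[φ1→X13] = [0, 1]
r1 m[φ1→X6] = [2, 0]
r1 m[φ2→X13] = [2, 0]
r1 m[φ2→X7] = [4, 0]
r1 m[φ3→X13] = [3, 6]
r1 m[φ3→X14] = [3, 6]
r1 m[φ4→X14] = [0, 8]
r1 m[φ5→X7] = [8, 3]
r1 m[φ6→X13] = [1, 8]
r1 m[X13→φ0] = [0, 0]
r1 m[X13→φ1] = [0, 0]
r1 m[X13→φ2] = [0, 0]
r1 m[X13→φ3] = [0, 0]
r1 m[X13→φ6] = [0, 0]
r1 m[X9→φ0] = [0, 0]
r1 m[X6→φ1] = [0, 0]
r1 m[X7→φ2] = [0, 0]
r1 m[X7→φ5] = [0, 0]
r1 m[X14→φ3] = [0, 0]
r1 m[X14→φ4] = [0, 0]
r2 m[φ0→X13] = [4, 4]
r2 m[φ0→X9] = [4, 7]
r2 m[φ1→X13] = [0, 1]
r2 m[φ1→X6] = [2, 0]
r2 m[φ2→X13] = [2, 0]
r2 m[φ2→X7] = [4, 0]
r2 m[φ3→X13] = [3, 6]
r2 m[φ3→X14] = [3, 6]
r2 m[φ4→X14] = [0, 8]
r2 m[φ5→X7] = [8, 3]
r2 m[φ6→X13] = [1, 8]
r2 m[X13→φ0] = [6, 15]
r2 m[X13→φ1] = [10, 18]
r2 m[X13→φ2] = [8, 19]
r2 m[X13→φ3] = [7, 13]
r2 m[X13→φ6] = [9, 11]
r2 m[X9→φ0] = [0, 0]
r2 m[X6→φ1] = [0, 0]
r2 m[X7→φ2] = [8, 3]
r2 m[X7→φ5] = [4, 0]
r2 m[X14→φ3] = [0, 8]
r2 m[X14→φ4] = [3, 6]
r3 m[φ0→X13] = [4, 4]
r3 m[φ0→X9] = [10, 13]
r3 m[φ1→X13] = [0, 1]
r3 m[φ1→X6] = [14, 10]
r3 m[φ2→X13] = [5, 3]
r3 m[φ2→X7] = [15, 10]
r3 m[φ3→X13] = [3, 9]
r3 m[φ3→X14] = [10, 16]
r3 m[φ4→X14] = [0, 8]
r3 m[φ5→X7] = [8, 3]
r3 m[φ6→X13] = [1, 8]
r3 m[X13→φ0] = [6, 15]
r3 m[X13→φ1] = [10, 18]
r3 m[X13→φ2] = [8, 19]
r3 m[X13→φ3] = [7, 13]
r3 m[X13→φ6] = [9, 11]
r3 m[X9→φ0] = [0, 0]
r3 m[X6→φ1] = [0, 0]
r3 m[X7→φ2] = [8, 3]
r3 m[X7→φ5] = [4, 0]
r3 m[X14→φ3] = [0, 8]
r3 m[X14→φ4] = [3, 6]
r4 m[φ0→X13] = [4, 4]
r4 m[φ0→X9] = [10, 13]
r4 m[φ1→X13] = [0, 1]
r4 m[φ1→X6] = [14, 10]
r4 m[φ2→X13] = [5, 3]
r4 m[φ2→X7] = [15, 10]
r4 m[φ3→X13] = [3, 9]
r4 m[φ3→X14] = [10, 16]
r4 m[φ4→X14] = [0, 8]
r4 m[φ5→X7] = [8, 3]
r4 m[φ6→X13] = [1, 8]
r4 m[X13→φ0] = [9, 21]
r4 m[X13→φ1] = [13, 24]
r4 m[X13→φ2] = [8, 22]
r4 m[X13→φ3] = [10, 16]
r4 m[X13→φ6] = [12, 17]
r4 m[X9→φ0] = [0, 0]
r4 m[X6→φ1] = [0, 0]
r4 m[X7→φ2] = [8, 3]
r4 m[X7→φ5] = [15, 10]
r4 m[X14→φ3] = [0, 8]
r4 m[X14→φ4] = [10, 16]
r5 m[φ0→X13] = [4, 4]
r5 m[φ0→X9] = [13, 16]
r5 m[φ1→X13] = [0, 1]
r5 m[φ1→X6] = [17, 13]
r5 m[φ2→X13] = [5, 3]
r5 m[φ2→X7] = [15, 10]
r5 m[φ3→X13] = [3, 9]
r5 m[φ3→X14] = [13, 19]
r5 m[φ4→X14] = [0, 8]
r5 m[φ5→X7] = [8, 3]
r5 m[φ6→X13] = [1, 8]
r5 m[X13→φ0] = [9, 21]
r5 m[X13→φ1] = [13, 24]
r5 m[X13→φ2] = [8, 22]
r5 m[X13→φ3] = [10, 16]
r5 m[X13→φ6] = [12, 17]
r5 m[X9→φ0] = [0, 0]
r5 m[X6→φ1] = [0, 0]
r5 m[X7→φ2] = [8, 3]
r5 m[X7→φ5] = [15, 10]
r5 m[X14→φ3] = [0, 8]
r5 m[X14→φ4] = [10, 16]
r6 m[φ0→X13] = [4, 4]
r6 m[φ0→X9] = [13, 16]
r6 m[φ1→X13] = [0, 1]
r6 m[φ1→X6] = [17, 13]
r6 m[φ2→X13] = [5, 3]
r6 m[φ2→X7] = [15, 10]
r6 m[φ3→X13] = [3, 9]
r6 m[φ3→X14] = [13, 19]
r6 m[φ4→X14] = [0, 8]
r6 m[φ5→X7] = [8, 3]
r6 m[φ6→X13] = [1, 8]
r6 m[X13→φ0] = [9, 21]
r6 m[X13→φ1] = [13, 24]
r6 m[X13→φ2] = [8, 22]
r6 m[X13→φ3] = [10, 16]
r6 m[X13→φ6] = [12, 17]
r6 m[X9→φ0] = [0, 0]
r6 m[X6→φ1] = [0, 0]
r6 m[X7→φ2] = [8, 3]
r6 m[X7→φ5] = [15, 10]
r6 m[X14→φ3] = [0, 8]
r6 m[X14→φ4] = [13, 19]
r7 m[φ0→X13] = [4, 4]
r7 m[φ0→X9] = [13, 16]
r7 m[φ1→X13] = [0, 1]
r7 m[φ1→X6] = [17, 13]
r7 m[φ2→X13] = [5, 3]
r7 m[φ2→X7] = [15, 10]
r7 m[φ3→X13] = [3, 9]
r7 m[φ3→X14] = [13, 19]
r7 m[φ4→X14] = [0, 8]
r7 m[φ5→X7] = [8, 3]
r7 m[φ6→X13] = [1, 8]
r7 m[X13→φ0] = [9, 21]
r7 m[X13→φ1] = [13, 24]
r7 m[X13→φ2] = [8, 22]
r7 m[X13→φ3] = [10, 16]
r7 m[X13→φ6] = [12, 17]
r7 m[X9→φ0] = [0, 0]
r7 m[X6→φ1] = [0, 0]
r7 m[X7→φ2] = [8, 3]
r7 m[X7→φ5] = [15, 10]
r7 m[X14→φ3] = [0, 8]
r7 m[X14→φ4] = [13, 19]
fixed point reached at round 7
traceback from X13: (X13=0, X9=0, X6=1, X7=1, X14=0), score=13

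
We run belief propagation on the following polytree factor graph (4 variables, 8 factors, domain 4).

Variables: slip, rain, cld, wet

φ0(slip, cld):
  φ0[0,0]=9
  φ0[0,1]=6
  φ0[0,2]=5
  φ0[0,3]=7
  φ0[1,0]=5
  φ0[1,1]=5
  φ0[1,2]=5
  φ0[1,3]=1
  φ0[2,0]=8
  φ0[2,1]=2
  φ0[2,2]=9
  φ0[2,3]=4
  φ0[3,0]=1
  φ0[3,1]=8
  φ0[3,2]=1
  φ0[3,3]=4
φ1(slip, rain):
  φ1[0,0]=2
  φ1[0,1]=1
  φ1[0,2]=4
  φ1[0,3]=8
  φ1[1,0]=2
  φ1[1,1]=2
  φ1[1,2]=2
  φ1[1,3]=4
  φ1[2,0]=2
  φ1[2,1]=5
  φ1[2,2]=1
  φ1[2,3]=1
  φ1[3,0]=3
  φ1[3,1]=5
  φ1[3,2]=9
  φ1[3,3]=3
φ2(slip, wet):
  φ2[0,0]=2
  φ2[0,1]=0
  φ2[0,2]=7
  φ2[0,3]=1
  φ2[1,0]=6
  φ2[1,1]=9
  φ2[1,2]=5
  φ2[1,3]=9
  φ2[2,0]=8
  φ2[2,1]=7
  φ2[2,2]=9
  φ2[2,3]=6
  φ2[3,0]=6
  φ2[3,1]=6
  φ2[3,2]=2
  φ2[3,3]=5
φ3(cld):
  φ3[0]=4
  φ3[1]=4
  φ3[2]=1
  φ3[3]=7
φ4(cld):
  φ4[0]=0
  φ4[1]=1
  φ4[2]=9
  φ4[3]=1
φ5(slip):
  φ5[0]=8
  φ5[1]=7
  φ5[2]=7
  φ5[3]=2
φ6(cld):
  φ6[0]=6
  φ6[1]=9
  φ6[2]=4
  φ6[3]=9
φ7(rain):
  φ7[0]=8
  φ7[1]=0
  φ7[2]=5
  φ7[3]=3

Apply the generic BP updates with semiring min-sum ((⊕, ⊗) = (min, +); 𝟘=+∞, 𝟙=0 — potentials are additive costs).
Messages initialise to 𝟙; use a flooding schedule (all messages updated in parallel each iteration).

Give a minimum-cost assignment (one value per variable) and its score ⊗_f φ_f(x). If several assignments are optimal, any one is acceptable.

assignment: (slip=3, rain=1, cld=0, wet=2); score = 20

init: all messages = 𝟙 over 4 values
r1 m[φ0→slip] = [5, 1, 2, 1]
r1 m[φ0→cld] = [1, 2, 1, 1]
r1 m[φ1→slip] = [1, 2, 1, 3]
r1 m[φ1→rain] = [2, 1, 1, 1]
r1 m[φ2→slip] = [0, 5, 6, 2]
r1 m[φ2→wet] = [2, 0, 2, 1]
r1 m[φ3→cld] = [4, 4, 1, 7]
r1 m[φ4→cld] = [0, 1, 9, 1]
r1 m[φ5→slip] = [8, 7, 7, 2]
r1 m[φ6→cld] = [6, 9, 4, 9]
r1 m[φ7→rain] = [8, 0, 5, 3]
r1 m[slip→φ0] = [0, 0, 0, 0]
r1 m[slip→φ1] = [0, 0, 0, 0]
r1 m[slip→φ2] = [0, 0, 0, 0]
r1 m[slip→φ5] = [0, 0, 0, 0]
r1 m[rain→φ1] = [0, 0, 0, 0]
r1 m[rain→φ7] = [0, 0, 0, 0]
r1 m[cld→φ0] = [0, 0, 0, 0]
r1 m[cld→φ3] = [0, 0, 0, 0]
r1 m[cld→φ4] = [0, 0, 0, 0]
r1 m[cld→φ6] = [0, 0, 0, 0]
r1 m[wet→φ2] = [0, 0, 0, 0]
r2 m[φ0→slip] = [5, 1, 2, 1]
r2 m[φ0→cld] = [1, 2, 1, 1]
r2 m[φ1→slip] = [1, 2, 1, 3]
r2 m[φ1→rain] = [2, 1, 1, 1]
r2 m[φ2→slip] = [0, 5, 6, 2]
r2 m[φ2→wet] = [2, 0, 2, 1]
r2 m[φ3→cld] = [4, 4, 1, 7]
r2 m[φ4→cld] = [0, 1, 9, 1]
r2 m[φ5→slip] = [8, 7, 7, 2]
r2 m[φ6→cld] = [6, 9, 4, 9]
r2 m[φ7→rain] = [8, 0, 5, 3]
r2 m[slip→φ0] = [9, 14, 14, 7]
r2 m[slip→φ1] = [13, 13, 15, 5]
r2 m[slip→φ2] = [14, 10, 10, 6]
r2 m[slip→φ5] = [6, 8, 9, 6]
r2 m[rain→φ1] = [8, 0, 5, 3]
r2 m[rain→φ7] = [2, 1, 1, 1]
r2 m[cld→φ0] = [10, 14, 14, 17]
r2 m[cld→φ3] = [7, 12, 14, 11]
r2 m[cld→φ4] = [11, 15, 6, 17]
r2 m[cld→φ6] = [5, 7, 11, 9]
r2 m[wet→φ2] = [0, 0, 0, 0]
r3 m[φ0→slip] = [19, 15, 16, 11]
r3 m[φ0→cld] = [8, 15, 8, 11]
r3 m[φ1→slip] = [1, 2, 4, 5]
r3 m[φ1→rain] = [8, 10, 14, 8]
r3 m[φ2→slip] = [0, 5, 6, 2]
r3 m[φ2→wet] = [12, 12, 8, 11]
r3 m[φ3→cld] = [4, 4, 1, 7]
r3 m[φ4→cld] = [0, 1, 9, 1]
r3 m[φ5→slip] = [8, 7, 7, 2]
r3 m[φ6→cld] = [6, 9, 4, 9]
r3 m[φ7→rain] = [8, 0, 5, 3]
r3 m[slip→φ0] = [9, 14, 14, 7]
r3 m[slip→φ1] = [13, 13, 15, 5]
r3 m[slip→φ2] = [14, 10, 10, 6]
r3 m[slip→φ5] = [6, 8, 9, 6]
r3 m[rain→φ1] = [8, 0, 5, 3]
r3 m[rain→φ7] = [2, 1, 1, 1]
r3 m[cld→φ0] = [10, 14, 14, 17]
r3 m[cld→φ3] = [7, 12, 14, 11]
r3 m[cld→φ4] = [11, 15, 6, 17]
r3 m[cld→φ6] = [5, 7, 11, 9]
r3 m[wet→φ2] = [0, 0, 0, 0]
r4 m[φ0→slip] = [19, 15, 16, 11]
r4 m[φ0→cld] = [8, 15, 8, 11]
r4 m[φ1→slip] = [1, 2, 4, 5]
r4 m[φ1→rain] = [8, 10, 14, 8]
r4 m[φ2→slip] = [0, 5, 6, 2]
r4 m[φ2→wet] = [12, 12, 8, 11]
r4 m[φ3→cld] = [4, 4, 1, 7]
r4 m[φ4→cld] = [0, 1, 9, 1]
r4 m[φ5→slip] = [8, 7, 7, 2]
r4 m[φ6→cld] = [6, 9, 4, 9]
r4 m[φ7→rain] = [8, 0, 5, 3]
r4 m[slip→φ0] = [9, 14, 17, 9]
r4 m[slip→φ1] = [27, 27, 29, 15]
r4 m[slip→φ2] = [28, 24, 27, 18]
r4 m[slip→φ5] = [20, 22, 26, 18]
r4 m[rain→φ1] = [8, 0, 5, 3]
r4 m[rain→φ7] = [8, 10, 14, 8]
r4 m[cld→φ0] = [10, 14, 14, 17]
r4 m[cld→φ3] = [14, 25, 21, 21]
r4 m[cld→φ4] = [18, 28, 13, 27]
r4 m[cld→φ6] = [12, 20, 18, 19]
r4 m[wet→φ2] = [0, 0, 0, 0]
r5 m[φ0→slip] = [19, 15, 16, 11]
r5 m[φ0→cld] = [10, 15, 10, 13]
r5 m[φ1→slip] = [1, 2, 4, 5]
r5 m[φ1→rain] = [18, 20, 24, 18]
r5 m[φ2→slip] = [0, 5, 6, 2]
r5 m[φ2→wet] = [24, 24, 20, 23]
r5 m[φ3→cld] = [4, 4, 1, 7]
r5 m[φ4→cld] = [0, 1, 9, 1]
r5 m[φ5→slip] = [8, 7, 7, 2]
r5 m[φ6→cld] = [6, 9, 4, 9]
r5 m[φ7→rain] = [8, 0, 5, 3]
r5 m[slip→φ0] = [9, 14, 17, 9]
r5 m[slip→φ1] = [27, 27, 29, 15]
r5 m[slip→φ2] = [28, 24, 27, 18]
r5 m[slip→φ5] = [20, 22, 26, 18]
r5 m[rain→φ1] = [8, 0, 5, 3]
r5 m[rain→φ7] = [8, 10, 14, 8]
r5 m[cld→φ0] = [10, 14, 14, 17]
r5 m[cld→φ3] = [14, 25, 21, 21]
r5 m[cld→φ4] = [18, 28, 13, 27]
r5 m[cld→φ6] = [12, 20, 18, 19]
r5 m[wet→φ2] = [0, 0, 0, 0]
r6 m[φ0→slip] = [19, 15, 16, 11]
r6 m[φ0→cld] = [10, 15, 10, 13]
r6 m[φ1→slip] = [1, 2, 4, 5]
r6 m[φ1→rain] = [18, 20, 24, 18]
r6 m[φ2→slip] = [0, 5, 6, 2]
r6 m[φ2→wet] = [24, 24, 20, 23]
r6 m[φ3→cld] = [4, 4, 1, 7]
r6 m[φ4→cld] = [0, 1, 9, 1]
r6 m[φ5→slip] = [8, 7, 7, 2]
r6 m[φ6→cld] = [6, 9, 4, 9]
r6 m[φ7→rain] = [8, 0, 5, 3]
r6 m[slip→φ0] = [9, 14, 17, 9]
r6 m[slip→φ1] = [27, 27, 29, 15]
r6 m[slip→φ2] = [28, 24, 27, 18]
r6 m[slip→φ5] = [20, 22, 26, 18]
r6 m[rain→φ1] = [8, 0, 5, 3]
r6 m[rain→φ7] = [18, 20, 24, 18]
r6 m[cld→φ0] = [10, 14, 14, 17]
r6 m[cld→φ3] = [16, 25, 23, 23]
r6 m[cld→φ4] = [20, 28, 15, 29]
r6 m[cld→φ6] = [14, 20, 20, 21]
r6 m[wet→φ2] = [0, 0, 0, 0]
r7 m[φ0→slip] = [19, 15, 16, 11]
r7 m[φ0→cld] = [10, 15, 10, 13]
r7 m[φ1→slip] = [1, 2, 4, 5]
r7 m[φ1→rain] = [18, 20, 24, 18]
r7 m[φ2→slip] = [0, 5, 6, 2]
r7 m[φ2→wet] = [24, 24, 20, 23]
r7 m[φ3→cld] = [4, 4, 1, 7]
r7 m[φ4→cld] = [0, 1, 9, 1]
r7 m[φ5→slip] = [8, 7, 7, 2]
r7 m[φ6→cld] = [6, 9, 4, 9]
r7 m[φ7→rain] = [8, 0, 5, 3]
r7 m[slip→φ0] = [9, 14, 17, 9]
r7 m[slip→φ1] = [27, 27, 29, 15]
r7 m[slip→φ2] = [28, 24, 27, 18]
r7 m[slip→φ5] = [20, 22, 26, 18]
r7 m[rain→φ1] = [8, 0, 5, 3]
r7 m[rain→φ7] = [18, 20, 24, 18]
r7 m[cld→φ0] = [10, 14, 14, 17]
r7 m[cld→φ3] = [16, 25, 23, 23]
r7 m[cld→φ4] = [20, 28, 15, 29]
r7 m[cld→φ6] = [14, 20, 20, 21]
r7 m[wet→φ2] = [0, 0, 0, 0]
fixed point reached at round 7
traceback from slip: (slip=3, rain=1, cld=0, wet=2), score=20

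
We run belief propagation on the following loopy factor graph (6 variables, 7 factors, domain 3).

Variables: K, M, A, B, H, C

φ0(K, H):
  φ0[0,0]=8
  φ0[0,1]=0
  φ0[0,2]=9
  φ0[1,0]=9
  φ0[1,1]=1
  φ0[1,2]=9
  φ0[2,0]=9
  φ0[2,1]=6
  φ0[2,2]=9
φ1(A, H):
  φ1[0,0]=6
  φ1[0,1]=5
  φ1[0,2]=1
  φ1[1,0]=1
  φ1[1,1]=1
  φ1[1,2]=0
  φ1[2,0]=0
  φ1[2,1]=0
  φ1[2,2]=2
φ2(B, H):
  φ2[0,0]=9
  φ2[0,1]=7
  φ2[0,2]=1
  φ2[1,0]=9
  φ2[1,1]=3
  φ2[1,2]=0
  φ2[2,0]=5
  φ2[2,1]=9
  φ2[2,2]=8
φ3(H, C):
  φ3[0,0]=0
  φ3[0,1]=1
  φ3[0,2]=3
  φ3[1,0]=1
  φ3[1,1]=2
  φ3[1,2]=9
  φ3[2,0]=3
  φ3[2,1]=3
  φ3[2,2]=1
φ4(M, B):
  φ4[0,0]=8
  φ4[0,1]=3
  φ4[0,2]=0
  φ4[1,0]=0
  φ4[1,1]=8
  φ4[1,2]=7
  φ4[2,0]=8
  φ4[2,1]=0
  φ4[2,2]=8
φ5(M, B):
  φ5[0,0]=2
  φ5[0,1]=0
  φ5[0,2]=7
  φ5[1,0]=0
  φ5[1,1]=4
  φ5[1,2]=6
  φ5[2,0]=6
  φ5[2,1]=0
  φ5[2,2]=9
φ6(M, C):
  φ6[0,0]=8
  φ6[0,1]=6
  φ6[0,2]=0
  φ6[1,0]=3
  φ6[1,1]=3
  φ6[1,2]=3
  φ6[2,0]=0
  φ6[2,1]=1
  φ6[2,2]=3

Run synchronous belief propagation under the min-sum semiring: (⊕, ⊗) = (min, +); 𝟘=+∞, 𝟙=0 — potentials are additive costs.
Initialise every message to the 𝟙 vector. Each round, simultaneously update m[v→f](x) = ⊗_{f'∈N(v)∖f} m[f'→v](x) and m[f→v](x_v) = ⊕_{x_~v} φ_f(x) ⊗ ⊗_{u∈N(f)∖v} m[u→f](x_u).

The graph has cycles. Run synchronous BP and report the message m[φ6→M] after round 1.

message @ round 1 = [0, 3, 0]

init: all messages = 𝟙 over 3 values
r1 m[φ0→K] = [0, 1, 6]
r1 m[φ0→H] = [8, 0, 9]
r1 m[φ1→A] = [1, 0, 0]
r1 m[φ1→H] = [0, 0, 0]
r1 m[φ2→B] = [1, 0, 5]
r1 m[φ2→H] = [5, 3, 0]
r1 m[φ3→H] = [0, 1, 1]
r1 m[φ3→C] = [0, 1, 1]
r1 m[φ4→M] = [0, 0, 0]
r1 m[φ4→B] = [0, 0, 0]
r1 m[φ5→M] = [0, 0, 0]
r1 m[φ5→B] = [0, 0, 6]
r1 m[φ6→M] = [0, 3, 0]
r1 m[φ6→C] = [0, 1, 0]
r1 m[K→φ0] = [0, 0, 0]
r1 m[M→φ4] = [0, 0, 0]
r1 m[M→φ5] = [0, 0, 0]
r1 m[M→φ6] = [0, 0, 0]
r1 m[A→φ1] = [0, 0, 0]
r1 m[B→φ2] = [0, 0, 0]
r1 m[B→φ4] = [0, 0, 0]
r1 m[B→φ5] = [0, 0, 0]
r1 m[H→φ0] = [0, 0, 0]
r1 m[H→φ1] = [0, 0, 0]
r1 m[H→φ2] = [0, 0, 0]
r1 m[H→φ3] = [0, 0, 0]
r1 m[C→φ3] = [0, 0, 0]
r1 m[C→φ6] = [0, 0, 0]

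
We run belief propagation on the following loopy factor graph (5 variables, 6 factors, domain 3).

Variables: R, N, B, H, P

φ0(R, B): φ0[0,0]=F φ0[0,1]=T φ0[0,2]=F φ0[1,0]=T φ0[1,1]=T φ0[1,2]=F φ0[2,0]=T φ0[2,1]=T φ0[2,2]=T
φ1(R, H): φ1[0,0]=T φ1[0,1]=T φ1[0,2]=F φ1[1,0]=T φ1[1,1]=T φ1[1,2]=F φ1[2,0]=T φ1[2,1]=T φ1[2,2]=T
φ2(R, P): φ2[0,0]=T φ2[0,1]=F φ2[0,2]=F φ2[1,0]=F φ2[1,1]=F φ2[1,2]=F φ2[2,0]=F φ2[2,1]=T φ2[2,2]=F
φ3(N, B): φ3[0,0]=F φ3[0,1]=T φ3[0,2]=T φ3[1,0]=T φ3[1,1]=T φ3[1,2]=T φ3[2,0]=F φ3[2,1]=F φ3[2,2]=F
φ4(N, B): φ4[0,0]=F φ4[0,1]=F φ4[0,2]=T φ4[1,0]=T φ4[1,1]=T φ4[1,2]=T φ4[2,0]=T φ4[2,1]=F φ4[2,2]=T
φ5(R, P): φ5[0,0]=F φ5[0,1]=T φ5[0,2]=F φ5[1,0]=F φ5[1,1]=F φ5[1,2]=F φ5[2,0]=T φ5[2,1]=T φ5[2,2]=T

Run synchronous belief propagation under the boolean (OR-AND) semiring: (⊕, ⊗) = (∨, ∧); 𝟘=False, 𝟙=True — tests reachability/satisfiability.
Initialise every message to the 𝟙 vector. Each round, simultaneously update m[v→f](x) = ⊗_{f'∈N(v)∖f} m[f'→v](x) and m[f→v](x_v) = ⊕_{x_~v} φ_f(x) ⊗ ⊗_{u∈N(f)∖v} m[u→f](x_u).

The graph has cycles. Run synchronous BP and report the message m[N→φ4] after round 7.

message @ round 7 = [T, T, F]

init: all messages = 𝟙 over 3 values
r1 m[φ0→R] = [T, T, T]
r1 m[φ0→B] = [T, T, T]
r1 m[φ1→R] = [T, T, T]
r1 m[φ1→H] = [T, T, T]
r1 m[φ2→R] = [T, F, T]
r1 m[φ2→P] = [T, T, F]
r1 m[φ3→N] = [T, T, F]
r1 m[φ3→B] = [T, T, T]
r1 m[φ4→N] = [T, T, T]
r1 m[φ4→B] = [T, T, T]
r1 m[φ5→R] = [T, F, T]
r1 m[φ5→P] = [T, T, T]
r1 m[R→φ0] = [T, T, T]
r1 m[R→φ1] = [T, T, T]
r1 m[R→φ2] = [T, T, T]
r1 m[R→φ5] = [T, T, T]
r1 m[N→φ3] = [T, T, T]
r1 m[N→φ4] = [T, T, T]
r1 m[B→φ0] = [T, T, T]
r1 m[B→φ3] = [T, T, T]
r1 m[B→φ4] = [T, T, T]
r1 m[H→φ1] = [T, T, T]
r1 m[P→φ2] = [T, T, T]
r1 m[P→φ5] = [T, T, T]
r2 m[φ0→R] = [T, T, T]
r2 m[φ0→B] = [T, T, T]
r2 m[φ1→R] = [T, T, T]
r2 m[φ1→H] = [T, T, T]
r2 m[φ2→R] = [T, F, T]
r2 m[φ2→P] = [T, T, F]
r2 m[φ3→N] = [T, T, F]
r2 m[φ3→B] = [T, T, T]
r2 m[φ4→N] = [T, T, T]
r2 m[φ4→B] = [T, T, T]
r2 m[φ5→R] = [T, F, T]
r2 m[φ5→P] = [T, T, T]
r2 m[R→φ0] = [T, F, T]
r2 m[R→φ1] = [T, F, T]
r2 m[R→φ2] = [T, F, T]
r2 m[R→φ5] = [T, F, T]
r2 m[N→φ3] = [T, T, T]
r2 m[N→φ4] = [T, T, F]
r2 m[B→φ0] = [T, T, T]
r2 m[B→φ3] = [T, T, T]
r2 m[B→φ4] = [T, T, T]
r2 m[H→φ1] = [T, T, T]
r2 m[P→φ2] = [T, T, T]
r2 m[P→φ5] = [T, T, F]
r3 m[φ0→R] = [T, T, T]
r3 m[φ0→B] = [T, T, T]
r3 m[φ1→R] = [T, T, T]
r3 m[φ1→H] = [T, T, T]
r3 m[φ2→R] = [T, F, T]
r3 m[φ2→P] = [T, T, F]
r3 m[φ3→N] = [T, T, F]
r3 m[φ3→B] = [T, T, T]
r3 m[φ4→N] = [T, T, T]
r3 m[φ4→B] = [T, T, T]
r3 m[φ5→R] = [T, F, T]
r3 m[φ5→P] = [T, T, T]
r3 m[R→φ0] = [T, F, T]
r3 m[R→φ1] = [T, F, T]
r3 m[R→φ2] = [T, F, T]
r3 m[R→φ5] = [T, F, T]
r3 m[N→φ3] = [T, T, T]
r3 m[N→φ4] = [T, T, F]
r3 m[B→φ0] = [T, T, T]
r3 m[B→φ3] = [T, T, T]
r3 m[B→φ4] = [T, T, T]
r3 m[H→φ1] = [T, T, T]
r3 m[P→φ2] = [T, T, T]
r3 m[P→φ5] = [T, T, F]
r4 m[φ0→R] = [T, T, T]
r4 m[φ0→B] = [T, T, T]
r4 m[φ1→R] = [T, T, T]
r4 m[φ1→H] = [T, T, T]
r4 m[φ2→R] = [T, F, T]
r4 m[φ2→P] = [T, T, F]
r4 m[φ3→N] = [T, T, F]
r4 m[φ3→B] = [T, T, T]
r4 m[φ4→N] = [T, T, T]
r4 m[φ4→B] = [T, T, T]
r4 m[φ5→R] = [T, F, T]
r4 m[φ5→P] = [T, T, T]
r4 m[R→φ0] = [T, F, T]
r4 m[R→φ1] = [T, F, T]
r4 m[R→φ2] = [T, F, T]
r4 m[R→φ5] = [T, F, T]
r4 m[N→φ3] = [T, T, T]
r4 m[N→φ4] = [T, T, F]
r4 m[B→φ0] = [T, T, T]
r4 m[B→φ3] = [T, T, T]
r4 m[B→φ4] = [T, T, T]
r4 m[H→φ1] = [T, T, T]
r4 m[P→φ2] = [T, T, T]
r4 m[P→φ5] = [T, T, F]
r5 m[φ0→R] = [T, T, T]
r5 m[φ0→B] = [T, T, T]
r5 m[φ1→R] = [T, T, T]
r5 m[φ1→H] = [T, T, T]
r5 m[φ2→R] = [T, F, T]
r5 m[φ2→P] = [T, T, F]
r5 m[φ3→N] = [T, T, F]
r5 m[φ3→B] = [T, T, T]
r5 m[φ4→N] = [T, T, T]
r5 m[φ4→B] = [T, T, T]
r5 m[φ5→R] = [T, F, T]
r5 m[φ5→P] = [T, T, T]
r5 m[R→φ0] = [T, F, T]
r5 m[R→φ1] = [T, F, T]
r5 m[R→φ2] = [T, F, T]
r5 m[R→φ5] = [T, F, T]
r5 m[N→φ3] = [T, T, T]
r5 m[N→φ4] = [T, T, F]
r5 m[B→φ0] = [T, T, T]
r5 m[B→φ3] = [T, T, T]
r5 m[B→φ4] = [T, T, T]
r5 m[H→φ1] = [T, T, T]
r5 m[P→φ2] = [T, T, T]
r5 m[P→φ5] = [T, T, F]
r6 m[φ0→R] = [T, T, T]
r6 m[φ0→B] = [T, T, T]
r6 m[φ1→R] = [T, T, T]
r6 m[φ1→H] = [T, T, T]
r6 m[φ2→R] = [T, F, T]
r6 m[φ2→P] = [T, T, F]
r6 m[φ3→N] = [T, T, F]
r6 m[φ3→B] = [T, T, T]
r6 m[φ4→N] = [T, T, T]
r6 m[φ4→B] = [T, T, T]
r6 m[φ5→R] = [T, F, T]
r6 m[φ5→P] = [T, T, T]
r6 m[R→φ0] = [T, F, T]
r6 m[R→φ1] = [T, F, T]
r6 m[R→φ2] = [T, F, T]
r6 m[R→φ5] = [T, F, T]
r6 m[N→φ3] = [T, T, T]
r6 m[N→φ4] = [T, T, F]
r6 m[B→φ0] = [T, T, T]
r6 m[B→φ3] = [T, T, T]
r6 m[B→φ4] = [T, T, T]
r6 m[H→φ1] = [T, T, T]
r6 m[P→φ2] = [T, T, T]
r6 m[P→φ5] = [T, T, F]
r7 m[φ0→R] = [T, T, T]
r7 m[φ0→B] = [T, T, T]
r7 m[φ1→R] = [T, T, T]
r7 m[φ1→H] = [T, T, T]
r7 m[φ2→R] = [T, F, T]
r7 m[φ2→P] = [T, T, F]
r7 m[φ3→N] = [T, T, F]
r7 m[φ3→B] = [T, T, T]
r7 m[φ4→N] = [T, T, T]
r7 m[φ4→B] = [T, T, T]
r7 m[φ5→R] = [T, F, T]
r7 m[φ5→P] = [T, T, T]
r7 m[R→φ0] = [T, F, T]
r7 m[R→φ1] = [T, F, T]
r7 m[R→φ2] = [T, F, T]
r7 m[R→φ5] = [T, F, T]
r7 m[N→φ3] = [T, T, T]
r7 m[N→φ4] = [T, T, F]
r7 m[B→φ0] = [T, T, T]
r7 m[B→φ3] = [T, T, T]
r7 m[B→φ4] = [T, T, T]
r7 m[H→φ1] = [T, T, T]
r7 m[P→φ2] = [T, T, T]
r7 m[P→φ5] = [T, T, F]
fixed point reached at round 3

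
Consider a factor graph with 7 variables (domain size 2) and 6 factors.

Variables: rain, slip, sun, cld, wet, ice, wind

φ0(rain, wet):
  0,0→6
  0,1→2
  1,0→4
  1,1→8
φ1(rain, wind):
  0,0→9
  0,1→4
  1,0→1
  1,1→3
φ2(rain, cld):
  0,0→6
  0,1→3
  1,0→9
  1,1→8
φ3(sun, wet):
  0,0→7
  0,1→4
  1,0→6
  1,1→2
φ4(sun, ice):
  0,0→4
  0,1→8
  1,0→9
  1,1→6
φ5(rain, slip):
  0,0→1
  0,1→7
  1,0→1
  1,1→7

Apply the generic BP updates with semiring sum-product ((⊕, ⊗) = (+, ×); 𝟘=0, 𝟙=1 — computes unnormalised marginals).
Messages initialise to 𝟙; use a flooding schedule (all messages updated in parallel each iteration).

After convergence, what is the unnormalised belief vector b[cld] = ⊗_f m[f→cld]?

b[cld] = [1128960, 712320]

init: all messages = 𝟙 over 2 values
r1 m[φ0→rain] = [8, 12]
r1 m[φ0→wet] = [10, 10]
r1 m[φ1→rain] = [13, 4]
r1 m[φ1→wind] = [10, 7]
r1 m[φ2→rain] = [9, 17]
r1 m[φ2→cld] = [15, 11]
r1 m[φ3→sun] = [11, 8]
r1 m[φ3→wet] = [13, 6]
r1 m[φ4→sun] = [12, 15]
r1 m[φ4→ice] = [13, 14]
r1 m[φ5→rain] = [8, 8]
r1 m[φ5→slip] = [2, 14]
r1 m[rain→φ0] = [1, 1]
r1 m[rain→φ1] = [1, 1]
r1 m[rain→φ2] = [1, 1]
r1 m[rain→φ5] = [1, 1]
r1 m[slip→φ5] = [1, 1]
r1 m[sun→φ3] = [1, 1]
r1 m[sun→φ4] = [1, 1]
r1 m[cld→φ2] = [1, 1]
r1 m[wet→φ0] = [1, 1]
r1 m[wet→φ3] = [1, 1]
r1 m[ice→φ4] = [1, 1]
r1 m[wind→φ1] = [1, 1]
r2 m[φ0→rain] = [8, 12]
r2 m[φ0→wet] = [10, 10]
r2 m[φ1→rain] = [13, 4]
r2 m[φ1→wind] = [10, 7]
r2 m[φ2→rain] = [9, 17]
r2 m[φ2→cld] = [15, 11]
r2 m[φ3→sun] = [11, 8]
r2 m[φ3→wet] = [13, 6]
r2 m[φ4→sun] = [12, 15]
r2 m[φ4→ice] = [13, 14]
r2 m[φ5→rain] = [8, 8]
r2 m[φ5→slip] = [2, 14]
r2 m[rain→φ0] = [936, 544]
r2 m[rain→φ1] = [576, 1632]
r2 m[rain→φ2] = [832, 384]
r2 m[rain→φ5] = [936, 816]
r2 m[slip→φ5] = [1, 1]
r2 m[sun→φ3] = [12, 15]
r2 m[sun→φ4] = [11, 8]
r2 m[cld→φ2] = [1, 1]
r2 m[wet→φ0] = [13, 6]
r2 m[wet→φ3] = [10, 10]
r2 m[ice→φ4] = [1, 1]
r2 m[wind→φ1] = [1, 1]
r3 m[φ0→rain] = [90, 100]
r3 m[φ0→wet] = [7792, 6224]
r3 m[φ1→rain] = [13, 4]
r3 m[φ1→wind] = [6816, 7200]
r3 m[φ2→rain] = [9, 17]
r3 m[φ2→cld] = [8448, 5568]
r3 m[φ3→sun] = [110, 80]
r3 m[φ3→wet] = [174, 78]
r3 m[φ4→sun] = [12, 15]
r3 m[φ4→ice] = [116, 136]
r3 m[φ5→rain] = [8, 8]
r3 m[φ5→slip] = [1752, 12264]
r3 m[rain→φ0] = [936, 544]
r3 m[rain→φ1] = [576, 1632]
r3 m[rain→φ2] = [832, 384]
r3 m[rain→φ5] = [936, 816]
r3 m[slip→φ5] = [1, 1]
r3 m[sun→φ3] = [12, 15]
r3 m[sun→φ4] = [11, 8]
r3 m[cld→φ2] = [1, 1]
r3 m[wet→φ0] = [13, 6]
r3 m[wet→φ3] = [10, 10]
r3 m[ice→φ4] = [1, 1]
r3 m[wind→φ1] = [1, 1]
r4 m[φ0→rain] = [90, 100]
r4 m[φ0→wet] = [7792, 6224]
r4 m[φ1→rain] = [13, 4]
r4 m[φ1→wind] = [6816, 7200]
r4 m[φ2→rain] = [9, 17]
r4 m[φ2→cld] = [8448, 5568]
r4 m[φ3→sun] = [110, 80]
r4 m[φ3→wet] = [174, 78]
r4 m[φ4→sun] = [12, 15]
r4 m[φ4→ice] = [116, 136]
r4 m[φ5→rain] = [8, 8]
r4 m[φ5→slip] = [1752, 12264]
r4 m[rain→φ0] = [936, 544]
r4 m[rain→φ1] = [6480, 13600]
r4 m[rain→φ2] = [9360, 3200]
r4 m[rain→φ5] = [10530, 6800]
r4 m[slip→φ5] = [1, 1]
r4 m[sun→φ3] = [12, 15]
r4 m[sun→φ4] = [110, 80]
r4 m[cld→φ2] = [1, 1]
r4 m[wet→φ0] = [174, 78]
r4 m[wet→φ3] = [7792, 6224]
r4 m[ice→φ4] = [1, 1]
r4 m[wind→φ1] = [1, 1]
r5 m[φ0→rain] = [1200, 1320]
r5 m[φ0→wet] = [7792, 6224]
r5 m[φ1→rain] = [13, 4]
r5 m[φ1→wind] = [71920, 66720]
r5 m[φ2→rain] = [9, 17]
r5 m[φ2→cld] = [84960, 53680]
r5 m[φ3→sun] = [79440, 59200]
r5 m[φ3→wet] = [174, 78]
r5 m[φ4→sun] = [12, 15]
r5 m[φ4→ice] = [1160, 1360]
r5 m[φ5→rain] = [8, 8]
r5 m[φ5→slip] = [17330, 121310]
r5 m[rain→φ0] = [936, 544]
r5 m[rain→φ1] = [6480, 13600]
r5 m[rain→φ2] = [9360, 3200]
r5 m[rain→φ5] = [10530, 6800]
r5 m[slip→φ5] = [1, 1]
r5 m[sun→φ3] = [12, 15]
r5 m[sun→φ4] = [110, 80]
r5 m[cld→φ2] = [1, 1]
r5 m[wet→φ0] = [174, 78]
r5 m[wet→φ3] = [7792, 6224]
r5 m[ice→φ4] = [1, 1]
r5 m[wind→φ1] = [1, 1]
r6 m[φ0→rain] = [1200, 1320]
r6 m[φ0→wet] = [7792, 6224]
r6 m[φ1→rain] = [13, 4]
r6 m[φ1→wind] = [71920, 66720]
r6 m[φ2→rain] = [9, 17]
r6 m[φ2→cld] = [84960, 53680]
r6 m[φ3→sun] = [79440, 59200]
r6 m[φ3→wet] = [174, 78]
r6 m[φ4→sun] = [12, 15]
r6 m[φ4→ice] = [1160, 1360]
r6 m[φ5→rain] = [8, 8]
r6 m[φ5→slip] = [17330, 121310]
r6 m[rain→φ0] = [936, 544]
r6 m[rain→φ1] = [86400, 179520]
r6 m[rain→φ2] = [124800, 42240]
r6 m[rain→φ5] = [140400, 89760]
r6 m[slip→φ5] = [1, 1]
r6 m[sun→φ3] = [12, 15]
r6 m[sun→φ4] = [79440, 59200]
r6 m[cld→φ2] = [1, 1]
r6 m[wet→φ0] = [174, 78]
r6 m[wet→φ3] = [7792, 6224]
r6 m[ice→φ4] = [1, 1]
r6 m[wind→φ1] = [1, 1]
r7 m[φ0→rain] = [1200, 1320]
r7 m[φ0→wet] = [7792, 6224]
r7 m[φ1→rain] = [13, 4]
r7 m[φ1→wind] = [957120, 884160]
r7 m[φ2→rain] = [9, 17]
r7 m[φ2→cld] = [1128960, 712320]
r7 m[φ3→sun] = [79440, 59200]
r7 m[φ3→wet] = [174, 78]
r7 m[φ4→sun] = [12, 15]
r7 m[φ4→ice] = [850560, 990720]
r7 m[φ5→rain] = [8, 8]
r7 m[φ5→slip] = [230160, 1611120]
r7 m[rain→φ0] = [936, 544]
r7 m[rain→φ1] = [86400, 179520]
r7 m[rain→φ2] = [124800, 42240]
r7 m[rain→φ5] = [140400, 89760]
r7 m[slip→φ5] = [1, 1]
r7 m[sun→φ3] = [12, 15]
r7 m[sun→φ4] = [79440, 59200]
r7 m[cld→φ2] = [1, 1]
r7 m[wet→φ0] = [174, 78]
r7 m[wet→φ3] = [7792, 6224]
r7 m[ice→φ4] = [1, 1]
r7 m[wind→φ1] = [1, 1]
r8 m[φ0→rain] = [1200, 1320]
r8 m[φ0→wet] = [7792, 6224]
r8 m[φ1→rain] = [13, 4]
r8 m[φ1→wind] = [957120, 884160]
r8 m[φ2→rain] = [9, 17]
r8 m[φ2→cld] = [1128960, 712320]
r8 m[φ3→sun] = [79440, 59200]
r8 m[φ3→wet] = [174, 78]
r8 m[φ4→sun] = [12, 15]
r8 m[φ4→ice] = [850560, 990720]
r8 m[φ5→rain] = [8, 8]
r8 m[φ5→slip] = [230160, 1611120]
r8 m[rain→φ0] = [936, 544]
r8 m[rain→φ1] = [86400, 179520]
r8 m[rain→φ2] = [124800, 42240]
r8 m[rain→φ5] = [140400, 89760]
r8 m[slip→φ5] = [1, 1]
r8 m[sun→φ3] = [12, 15]
r8 m[sun→φ4] = [79440, 59200]
r8 m[cld→φ2] = [1, 1]
r8 m[wet→φ0] = [174, 78]
r8 m[wet→φ3] = [7792, 6224]
r8 m[ice→φ4] = [1, 1]
r8 m[wind→φ1] = [1, 1]
fixed point reached at round 8
b[cld] = ⊗ incoming = [1128960, 712320]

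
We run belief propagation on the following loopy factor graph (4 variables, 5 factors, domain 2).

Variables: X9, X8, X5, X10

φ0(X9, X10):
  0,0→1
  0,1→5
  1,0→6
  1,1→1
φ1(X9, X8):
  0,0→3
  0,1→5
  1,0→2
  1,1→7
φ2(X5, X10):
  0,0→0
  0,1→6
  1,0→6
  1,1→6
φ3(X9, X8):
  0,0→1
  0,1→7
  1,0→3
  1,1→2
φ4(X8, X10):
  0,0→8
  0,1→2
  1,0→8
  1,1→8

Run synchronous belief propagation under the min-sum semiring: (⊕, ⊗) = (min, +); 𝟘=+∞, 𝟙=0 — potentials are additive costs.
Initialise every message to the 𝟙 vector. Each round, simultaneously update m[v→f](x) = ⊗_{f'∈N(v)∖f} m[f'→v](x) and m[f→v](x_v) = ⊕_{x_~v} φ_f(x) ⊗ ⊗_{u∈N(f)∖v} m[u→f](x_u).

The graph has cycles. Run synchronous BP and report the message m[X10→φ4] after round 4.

message @ round 4 = [5, 11]

init: all messages = 𝟙 over 2 values
r1 m[φ0→X9] = [1, 1]
r1 m[φ0→X10] = [1, 1]
r1 m[φ1→X9] = [3, 2]
r1 m[φ1→X8] = [2, 5]
r1 m[φ2→X5] = [0, 6]
r1 m[φ2→X10] = [0, 6]
r1 m[φ3→X9] = [1, 2]
r1 m[φ3→X8] = [1, 2]
r1 m[φ4→X8] = [2, 8]
r1 m[φ4→X10] = [8, 2]
r1 m[X9→φ0] = [0, 0]
r1 m[X9→φ1] = [0, 0]
r1 m[X9→φ3] = [0, 0]
r1 m[X8→φ1] = [0, 0]
r1 m[X8→φ3] = [0, 0]
r1 m[X8→φ4] = [0, 0]
r1 m[X5→φ2] = [0, 0]
r1 m[X10→φ0] = [0, 0]
r1 m[X10→φ2] = [0, 0]
r1 m[X10→φ4] = [0, 0]
r2 m[φ0→X9] = [1, 1]
r2 m[φ0→X10] = [1, 1]
r2 m[φ1→X9] = [3, 2]
r2 m[φ1→X8] = [2, 5]
r2 m[φ2→X5] = [0, 6]
r2 m[φ2→X10] = [0, 6]
r2 m[φ3→X9] = [1, 2]
r2 m[φ3→X8] = [1, 2]
r2 m[φ4→X8] = [2, 8]
r2 m[φ4→X10] = [8, 2]
r2 m[X9→φ0] = [4, 4]
r2 m[X9→φ1] = [2, 3]
r2 m[X9→φ3] = [4, 3]
r2 m[X8→φ1] = [3, 10]
r2 m[X8→φ3] = [4, 13]
r2 m[X8→φ4] = [3, 7]
r2 m[X5→φ2] = [0, 0]
r2 m[X10→φ0] = [8, 8]
r2 m[X10→φ2] = [9, 3]
r2 m[X10→φ4] = [1, 7]
r3 m[φ0→X9] = [9, 9]
r3 m[φ0→X10] = [5, 5]
r3 m[φ1→X9] = [6, 5]
r3 m[φ1→X8] = [5, 7]
r3 m[φ2→X5] = [9, 9]
r3 m[φ2→X10] = [0, 6]
r3 m[φ3→X9] = [5, 7]
r3 m[φ3→X8] = [5, 5]
r3 m[φ4→X8] = [9, 9]
r3 m[φ4→X10] = [11, 5]
r3 m[X9→φ0] = [4, 4]
r3 m[X9→φ1] = [2, 3]
r3 m[X9→φ3] = [4, 3]
r3 m[X8→φ1] = [3, 10]
r3 m[X8→φ3] = [4, 13]
r3 m[X8→φ4] = [3, 7]
r3 m[X5→φ2] = [0, 0]
r3 m[X10→φ0] = [8, 8]
r3 m[X10→φ2] = [9, 3]
r3 m[X10→φ4] = [1, 7]
r4 m[φ0→X9] = [9, 9]
r4 m[φ0→X10] = [5, 5]
r4 m[φ1→X9] = [6, 5]
r4 m[φ1→X8] = [5, 7]
r4 m[φ2→X5] = [9, 9]
r4 m[φ2→X10] = [0, 6]
r4 m[φ3→X9] = [5, 7]
r4 m[φ3→X8] = [5, 5]
r4 m[φ4→X8] = [9, 9]
r4 m[φ4→X10] = [11, 5]
r4 m[X9→φ0] = [11, 12]
r4 m[X9→φ1] = [14, 16]
r4 m[X9→φ3] = [15, 14]
r4 m[X8→φ1] = [14, 14]
r4 m[X8→φ3] = [14, 16]
r4 m[X8→φ4] = [10, 12]
r4 m[X5→φ2] = [0, 0]
r4 m[X10→φ0] = [11, 11]
r4 m[X10→φ2] = [16, 10]
r4 m[X10→φ4] = [5, 11]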